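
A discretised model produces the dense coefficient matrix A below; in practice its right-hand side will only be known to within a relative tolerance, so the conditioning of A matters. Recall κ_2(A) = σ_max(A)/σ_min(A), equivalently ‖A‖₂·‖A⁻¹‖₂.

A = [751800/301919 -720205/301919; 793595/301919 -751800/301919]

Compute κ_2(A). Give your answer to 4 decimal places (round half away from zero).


359.0000

AᵀA = [1420923025/108388921 -1353240000/108388921; -1353240000/108388921 1288821025/108388921]; tr = 3222050/128881, det = 625/128881
eigenvalues of AᵀA: λ = (tr ± √(tr²−4·det))/2 = 25, 25/128881
so κ_2 = √(25 / (25/128881)) = 359.0000


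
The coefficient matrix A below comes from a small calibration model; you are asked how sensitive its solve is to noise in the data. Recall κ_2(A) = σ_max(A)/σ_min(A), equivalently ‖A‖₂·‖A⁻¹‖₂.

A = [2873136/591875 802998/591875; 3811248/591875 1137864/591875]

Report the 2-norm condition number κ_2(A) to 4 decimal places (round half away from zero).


form AᵀA = [182244174336/2802528125 53150434848/2802528125; 53150434848/2802528125 15516322164/2802528125] with trace 1582083972/22420225 and determinant 199148544/560505625
solving λ² − 1582083972/22420225·λ + 199148544/560505625 = 0 gives λ = 1764/25, 112896/22420225
σ_max=√(1764/25)=(42/5), σ_min=√(112896/22420225)=(336/4735) → κ = 118.3750

118.3750


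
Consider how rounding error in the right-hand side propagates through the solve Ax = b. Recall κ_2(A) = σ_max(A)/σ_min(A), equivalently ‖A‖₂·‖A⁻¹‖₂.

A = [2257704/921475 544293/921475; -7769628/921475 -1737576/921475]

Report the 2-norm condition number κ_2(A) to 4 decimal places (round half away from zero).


224.7500

form AᵀA = [104742954576/1358585881 23566674600/1358585881; 23566674600/1358585881 5304680361/1358585881] with trace 65465577/808201 and determinant 104976/808201
char-poly roots: 81 and 1296/808201
κ_2(A) = √(λ_max/λ_min) = √(81 / (1296/808201)) = 224.7500


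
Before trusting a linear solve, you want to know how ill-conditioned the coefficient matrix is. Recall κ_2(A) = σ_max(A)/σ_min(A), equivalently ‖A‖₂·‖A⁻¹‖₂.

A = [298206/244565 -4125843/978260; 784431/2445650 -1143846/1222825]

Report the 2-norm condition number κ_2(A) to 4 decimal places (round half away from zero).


95.4400

M = AᵀA = [5656165281/3558122500 -9682723071/1779061250; -9682723071/1779061250 265614902001/14232490000]. tr(M)=461183301/22771984, det(M)=4100625/91087936
λ_max, λ_min = (461183301/22771984 ± √212596657754366601/518563255296256)/2 = 81/4, 50625/22771984
κ_2(A) = √(λ_max/λ_min) = √((81/4) / (50625/22771984)) = 95.4400


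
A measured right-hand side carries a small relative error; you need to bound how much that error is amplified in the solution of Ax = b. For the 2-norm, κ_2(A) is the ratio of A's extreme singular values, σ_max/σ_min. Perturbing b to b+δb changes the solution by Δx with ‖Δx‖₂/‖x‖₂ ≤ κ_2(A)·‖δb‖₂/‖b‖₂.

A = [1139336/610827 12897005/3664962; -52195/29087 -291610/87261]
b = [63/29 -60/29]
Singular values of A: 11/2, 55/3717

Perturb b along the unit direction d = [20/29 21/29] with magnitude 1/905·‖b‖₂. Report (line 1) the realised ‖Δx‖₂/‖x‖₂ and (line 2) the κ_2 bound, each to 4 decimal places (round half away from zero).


0.4107
0.4107

largest singular value 11/2, smallest 55/3717
condition number: (11/2) ÷ (55/3717) = 371.7000
perturbation bound = 371.7000·1/905 = 0.4107
solve Ax = b  →  x = [0.2567 0.4813]
‖b‖ = 3.0000, ‖x‖ = 0.5455
δb = ε·‖b‖·d = [0.0023 0.0024]; solving A·Δx = δb gives ‖Δx‖ = 0.2240
relative error = 0.4107
tightness: 0.4107 against a bound of 0.4107; the bound is attained (ratio 1)


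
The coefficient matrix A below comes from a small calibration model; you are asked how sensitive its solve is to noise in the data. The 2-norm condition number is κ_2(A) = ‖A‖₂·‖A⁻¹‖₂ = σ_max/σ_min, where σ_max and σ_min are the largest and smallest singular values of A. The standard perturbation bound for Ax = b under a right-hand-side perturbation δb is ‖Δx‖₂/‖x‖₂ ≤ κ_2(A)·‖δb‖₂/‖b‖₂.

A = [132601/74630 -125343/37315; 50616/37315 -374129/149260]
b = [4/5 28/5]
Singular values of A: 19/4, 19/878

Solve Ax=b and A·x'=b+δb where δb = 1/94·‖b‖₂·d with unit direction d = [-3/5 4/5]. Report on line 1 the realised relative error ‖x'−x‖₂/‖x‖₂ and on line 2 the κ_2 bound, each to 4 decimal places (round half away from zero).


0.0150
2.3351

σ_max = 19/4, σ_min = 19/878
κ_2(A) = (19/4) / (19/878) = 219.5000
κ_2(A)·‖δb‖/‖b‖ = 2.3351
solve Ax = b  →  x = [163.4923 86.2415]
‖b‖ = 5.6569, ‖x‖ = 184.8440
δb = ε·‖b‖·d = [-0.0361 0.0481]; solving A·Δx = δb gives ‖Δx‖ = 2.7809
realised ‖Δx‖/‖x‖ = 0.0150
tightness: 0.0150 against a bound of 2.3351 (unrounded ratio ≈ 0.0064)


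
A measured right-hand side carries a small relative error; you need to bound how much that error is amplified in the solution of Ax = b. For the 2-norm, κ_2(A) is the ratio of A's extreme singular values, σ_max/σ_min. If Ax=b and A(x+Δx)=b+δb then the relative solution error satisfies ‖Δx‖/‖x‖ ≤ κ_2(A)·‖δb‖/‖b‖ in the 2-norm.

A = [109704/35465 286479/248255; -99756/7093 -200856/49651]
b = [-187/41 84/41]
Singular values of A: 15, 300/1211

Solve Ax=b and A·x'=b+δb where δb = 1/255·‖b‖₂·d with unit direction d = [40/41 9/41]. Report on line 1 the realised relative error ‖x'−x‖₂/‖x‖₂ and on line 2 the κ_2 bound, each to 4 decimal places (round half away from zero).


σ_max = 15, σ_min = 300/1211
κ = σ_max/σ_min = 15/(300/1211) = 60.5500
κ_2(A)·‖δb‖/‖b‖ = 0.2375
solve Ax = b  →  x = [4.3291 -15.5568]
‖b‖₂ = 5.0000 and ‖x‖₂ = 16.1479
re-solving with b+δb shifts x by Δx of norm 0.0792
dividing the unrounded norms, ‖Δx‖/‖x‖ = 0.0049
so the bound overstates the realised error by a factor of ≈ 48.4437 (computed from the unrounded values)

0.0049
0.2375


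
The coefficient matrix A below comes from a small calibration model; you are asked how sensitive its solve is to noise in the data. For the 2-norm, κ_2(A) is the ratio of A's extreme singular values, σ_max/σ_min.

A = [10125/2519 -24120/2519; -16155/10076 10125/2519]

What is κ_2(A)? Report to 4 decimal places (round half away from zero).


form AᵀA = [1901234025/101525776 -1140429375/25381444; -1140429375/25381444 684290025/6345361] with trace 12849874425/101525776 and determinant 4100625/6345361
char-poly roots: 2025/16 and 32400/6345361
σ_max=√(2025/16)=(45/4), σ_min=√(32400/6345361)=(180/2519) → κ = 157.4375

157.4375


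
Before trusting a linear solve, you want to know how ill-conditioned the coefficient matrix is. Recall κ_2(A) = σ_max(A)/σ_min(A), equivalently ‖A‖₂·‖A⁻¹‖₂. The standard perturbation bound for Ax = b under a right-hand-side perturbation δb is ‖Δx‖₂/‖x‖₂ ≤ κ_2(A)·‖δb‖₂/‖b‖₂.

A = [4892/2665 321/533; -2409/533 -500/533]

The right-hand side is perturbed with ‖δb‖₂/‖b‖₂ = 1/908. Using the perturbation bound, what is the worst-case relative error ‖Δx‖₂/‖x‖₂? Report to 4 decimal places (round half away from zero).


AᵀA = [1000081/42025 44928/8405; 44928/8405 2089/1681]; tr = 626/25, det = 1
λ_max, λ_min = (626/25 ± √389376/625)/2 = 25, 1/25
κ_2(A) = √(λ_max/λ_min) = √(25 / (1/25)) = 25.0000
bound on ‖Δx‖/‖x‖: κ·ε = 25.0000·1/908 = 0.0275

0.0275


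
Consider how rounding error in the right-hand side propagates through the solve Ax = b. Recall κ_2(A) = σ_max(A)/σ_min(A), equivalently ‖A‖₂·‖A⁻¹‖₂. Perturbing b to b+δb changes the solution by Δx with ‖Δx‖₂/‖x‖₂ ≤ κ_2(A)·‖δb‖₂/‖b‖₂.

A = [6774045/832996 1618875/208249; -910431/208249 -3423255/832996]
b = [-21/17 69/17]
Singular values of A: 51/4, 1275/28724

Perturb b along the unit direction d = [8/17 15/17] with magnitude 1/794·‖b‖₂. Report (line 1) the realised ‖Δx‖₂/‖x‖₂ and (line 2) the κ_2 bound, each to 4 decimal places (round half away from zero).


from the listed singular values, σ₁ = 51/4, σ_n = 1275/28724
κ_2(A) = (51/4) / (1275/28724) = 287.2400
κ_2(A)·‖δb‖/‖b‖ = 0.3618
solve Ax = b  →  x = [-46.7813 48.7792]
‖b‖₂ = 4.2426 and ‖x‖₂ = 67.5863
δb = ε·‖b‖·d = [0.0025 0.0047]; solving A·Δx = δb gives ‖Δx‖ = 0.1204
dividing the unrounded norms, ‖Δx‖/‖x‖ = 0.0018
realised/bound (from unrounded values) ≈ 0.0049

0.0018
0.3618


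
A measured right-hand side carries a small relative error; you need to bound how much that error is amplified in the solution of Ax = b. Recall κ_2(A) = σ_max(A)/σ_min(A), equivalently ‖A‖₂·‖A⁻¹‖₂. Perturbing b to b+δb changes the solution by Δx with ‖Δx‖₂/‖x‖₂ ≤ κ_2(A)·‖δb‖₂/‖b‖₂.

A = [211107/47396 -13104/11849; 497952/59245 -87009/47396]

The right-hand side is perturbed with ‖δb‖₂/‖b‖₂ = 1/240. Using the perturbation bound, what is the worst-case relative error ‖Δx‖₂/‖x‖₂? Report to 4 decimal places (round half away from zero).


0.3542

AᵀA = [17582883201/194323600 -49444668/2429045; -49444668/2429045 35702433/7772944]; tr = 5495373/57800, det = 2313441/1849600
solving λ² − 5495373/57800·λ + 2313441/1849600 = 0 gives λ = 1521/16, 1521/115600
κ_2(A) = √(λ_max/λ_min) = √((1521/16) / (1521/115600)) = 85.0000
worst-case relative error ≤ 85.0000 × 1/240 = 0.3542


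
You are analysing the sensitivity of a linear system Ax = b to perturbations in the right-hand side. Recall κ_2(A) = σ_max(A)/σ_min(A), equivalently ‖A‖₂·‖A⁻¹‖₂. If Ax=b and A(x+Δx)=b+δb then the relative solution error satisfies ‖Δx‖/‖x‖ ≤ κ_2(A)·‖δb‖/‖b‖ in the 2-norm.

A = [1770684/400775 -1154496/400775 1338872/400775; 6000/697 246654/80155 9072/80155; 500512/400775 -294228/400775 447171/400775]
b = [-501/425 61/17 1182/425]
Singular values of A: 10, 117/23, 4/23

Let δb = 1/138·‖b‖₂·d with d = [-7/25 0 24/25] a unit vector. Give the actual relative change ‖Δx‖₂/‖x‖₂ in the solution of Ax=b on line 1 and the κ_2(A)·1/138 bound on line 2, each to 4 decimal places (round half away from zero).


largest singular value 10, smallest 4/23
κ = σ_max/σ_min = 10/(4/23) = 57.5000
perturbation bound = 57.5000·1/138 = 0.4167
solve Ax = b  →  x = [-3.4939 10.4516 13.2802]
‖b‖ = 4.6904, ‖x‖ = 17.2571
δb = ε·‖b‖·d = [-0.0095 0.0000 0.0326]; solving A·Δx = δb gives ‖Δx‖ = 0.1954
relative error = 0.0113
tightness: 0.0113 against a bound of 0.4167 (unrounded ratio ≈ 0.0272)

0.0113
0.4167


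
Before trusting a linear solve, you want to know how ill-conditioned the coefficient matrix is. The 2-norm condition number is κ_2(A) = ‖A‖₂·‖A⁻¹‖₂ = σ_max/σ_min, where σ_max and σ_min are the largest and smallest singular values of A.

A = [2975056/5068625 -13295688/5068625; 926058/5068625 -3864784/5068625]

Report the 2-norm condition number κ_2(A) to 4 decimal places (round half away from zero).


form AᵀA = [15533666596/41105535025 -2760603552/1644221401; -2760603552/1644221401 306738999616/41105535025] with trace 191714852/24453025 and determinant 614656/611325625
λ_max, λ_min = (191714852/24453025 ± √1470087185824656/23918017266025)/2 = 196/25, 3136/24453025
so κ_2 = √((196/25) / (3136/24453025)) = 247.2500

247.2500


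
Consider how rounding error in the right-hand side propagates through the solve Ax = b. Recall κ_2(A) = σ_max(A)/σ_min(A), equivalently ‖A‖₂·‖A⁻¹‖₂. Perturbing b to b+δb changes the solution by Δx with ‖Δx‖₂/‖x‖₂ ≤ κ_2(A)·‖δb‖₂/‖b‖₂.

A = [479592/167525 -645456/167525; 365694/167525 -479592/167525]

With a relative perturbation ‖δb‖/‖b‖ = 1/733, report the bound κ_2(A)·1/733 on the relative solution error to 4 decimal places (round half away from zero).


form AᵀA = [14549623524/1122585025 -19397578032/1122585025; -19397578032/1122585025 25864877376/1122585025] with trace 1616580036/44903401 and determinant 2073600/44903401
char-poly roots: 36 and 57600/44903401
κ_2(A) = √(λ_max/λ_min) = √(36 / (57600/44903401)) = 167.5250
worst-case relative error ≤ 167.5250 × 1/733 = 0.2285

0.2285


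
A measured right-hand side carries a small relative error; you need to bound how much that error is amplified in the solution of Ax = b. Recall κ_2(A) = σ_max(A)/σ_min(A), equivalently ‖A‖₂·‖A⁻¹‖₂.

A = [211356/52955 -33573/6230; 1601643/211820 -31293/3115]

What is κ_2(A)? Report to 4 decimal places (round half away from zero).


311.5000

AᵀA = [453979521/6210064 -151322175/1552516; -151322175/1552516 201766149/1552516]; tr = 1261044117/6210064, det = 10556001/24840256
solving λ² − 1261044117/6210064·λ + 10556001/24840256 = 0 gives λ = 3249/16, 3249/1552516
κ = σ_max/σ_min = (57/4)/(57/1246) = 311.5000


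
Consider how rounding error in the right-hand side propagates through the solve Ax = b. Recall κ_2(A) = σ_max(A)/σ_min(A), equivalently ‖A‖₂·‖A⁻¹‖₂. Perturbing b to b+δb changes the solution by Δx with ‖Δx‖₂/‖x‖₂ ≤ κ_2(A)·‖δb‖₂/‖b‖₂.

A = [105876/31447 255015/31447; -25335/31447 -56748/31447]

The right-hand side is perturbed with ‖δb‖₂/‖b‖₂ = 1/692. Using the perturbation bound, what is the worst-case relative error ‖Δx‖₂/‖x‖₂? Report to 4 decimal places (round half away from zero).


0.2558

AᵀA = [7050321/588289 16917120/588289; 16917120/588289 40602609/588289]; tr = 281970/3481, det = 729/3481
solving λ² − 281970/3481·λ + 729/3481 = 0 gives λ = 81, 9/3481
κ_2(A) = √(λ_max/λ_min) = √(81 / (9/3481)) = 177.0000
κ_2(A)·‖δb‖/‖b‖ = 0.2558


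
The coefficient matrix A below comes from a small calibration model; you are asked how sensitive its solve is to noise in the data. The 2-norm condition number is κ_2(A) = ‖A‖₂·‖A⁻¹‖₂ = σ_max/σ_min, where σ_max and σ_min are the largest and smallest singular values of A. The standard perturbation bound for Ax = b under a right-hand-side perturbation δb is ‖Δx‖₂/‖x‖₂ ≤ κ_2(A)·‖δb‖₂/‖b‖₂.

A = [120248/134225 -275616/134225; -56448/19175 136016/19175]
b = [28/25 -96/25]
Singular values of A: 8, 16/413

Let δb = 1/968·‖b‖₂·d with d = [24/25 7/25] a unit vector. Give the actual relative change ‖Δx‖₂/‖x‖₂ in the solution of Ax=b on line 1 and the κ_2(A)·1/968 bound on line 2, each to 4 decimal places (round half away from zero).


0.2133
0.2133

from the listed singular values, σ₁ = 8, σ_n = 16/413
κ = σ_max/σ_min = 8/(16/413) = 206.5000
perturbation bound = 206.5000·1/968 = 0.2133
solve Ax = b  →  x = [0.1923 -0.4615]
2-norm of b is 4.0000; of x, 0.5000
with δb = [0.0040 0.0012], A·Δx = δb → ‖Δx‖ = 0.1067
realised ‖Δx‖/‖x‖ = 0.2133
tightness: 0.2133 against a bound of 0.2133; the bound is attained (ratio 1)


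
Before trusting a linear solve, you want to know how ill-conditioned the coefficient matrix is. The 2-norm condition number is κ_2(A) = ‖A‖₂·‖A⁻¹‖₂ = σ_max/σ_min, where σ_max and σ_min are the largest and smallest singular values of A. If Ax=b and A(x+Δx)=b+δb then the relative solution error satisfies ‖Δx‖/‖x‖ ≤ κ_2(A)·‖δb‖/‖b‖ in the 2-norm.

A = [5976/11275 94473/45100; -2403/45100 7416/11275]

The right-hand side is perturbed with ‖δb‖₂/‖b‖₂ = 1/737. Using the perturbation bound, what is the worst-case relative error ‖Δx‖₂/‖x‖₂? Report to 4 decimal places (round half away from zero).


AᵀA = [923481/3254416 218700/203401; 218700/203401 15688161/3254416]; tr = 4941/968, det = 6561/30976
solving λ² − 4941/968·λ + 6561/30976 = 0 gives λ = 81/16, 81/1936
κ_2(A) = √(λ_max/λ_min) = √((81/16) / (81/1936)) = 11.0000
κ_2(A)·‖δb‖/‖b‖ = 0.0149

0.0149


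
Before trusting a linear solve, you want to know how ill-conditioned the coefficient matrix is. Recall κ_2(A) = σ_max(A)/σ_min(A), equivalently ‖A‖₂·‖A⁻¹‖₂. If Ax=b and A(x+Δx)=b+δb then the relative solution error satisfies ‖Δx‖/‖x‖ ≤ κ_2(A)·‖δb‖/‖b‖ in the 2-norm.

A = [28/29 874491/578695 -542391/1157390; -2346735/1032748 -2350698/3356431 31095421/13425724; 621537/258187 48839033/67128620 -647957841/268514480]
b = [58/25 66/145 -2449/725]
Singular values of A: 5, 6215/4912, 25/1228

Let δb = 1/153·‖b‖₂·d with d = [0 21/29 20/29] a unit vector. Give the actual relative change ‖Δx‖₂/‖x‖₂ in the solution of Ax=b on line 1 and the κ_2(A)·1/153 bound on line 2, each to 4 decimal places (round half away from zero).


0.0135
1.6052

from the listed singular values, σ₁ = 5, σ_n = 25/1228
κ_2(A) = 5 / (25/1228) = 245.6000
κ_2(A)·‖δb‖/‖b‖ = 1.6052
solve Ax = b  →  x = [-71.4152 28.1356 -61.3607]
2-norm of b is 4.1231; of x, 98.2694
re-solving with b+δb shifts x by Δx of norm 1.3237
realised ‖Δx‖/‖x‖ = 0.0135
so the bound overstates the realised error by a factor of ≈ 119.1692 (computed from the unrounded values)


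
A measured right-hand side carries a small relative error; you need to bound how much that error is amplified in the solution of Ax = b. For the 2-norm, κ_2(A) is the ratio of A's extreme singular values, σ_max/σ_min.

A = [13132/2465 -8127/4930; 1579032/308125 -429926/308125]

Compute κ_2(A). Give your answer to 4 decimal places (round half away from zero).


58.4375

M = AᵀA = [6168685264/112890625 -1798628202/112890625; -1798628202/112890625 2106239569/451562500]. tr(M)=42849569/722500, det(M)=4648336/4515625
λ_max, λ_min = (42849569/722500 ± √1833936172919361/522006250000)/2 = 5929/100, 3136/180625
so κ_2 = √((5929/100) / (3136/180625)) = 58.4375


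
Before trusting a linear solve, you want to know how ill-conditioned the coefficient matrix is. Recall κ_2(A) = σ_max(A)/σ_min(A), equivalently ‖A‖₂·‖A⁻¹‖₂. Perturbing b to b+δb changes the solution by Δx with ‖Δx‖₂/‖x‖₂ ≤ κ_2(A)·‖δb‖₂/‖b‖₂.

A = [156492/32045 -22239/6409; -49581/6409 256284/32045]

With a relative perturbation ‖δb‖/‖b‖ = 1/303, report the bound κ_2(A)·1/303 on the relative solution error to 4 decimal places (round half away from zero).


AᵀA = [297393201/3553225 -56010528/710645; -56010528/710645 270054729/3553225]; tr = 134946/845, det = 15752961/105625
char-poly roots: 3969/25 and 3969/4225
so κ_2 = √((3969/25) / (3969/4225)) = 13.0000
worst-case relative error ≤ 13.0000 × 1/303 = 0.0429

0.0429


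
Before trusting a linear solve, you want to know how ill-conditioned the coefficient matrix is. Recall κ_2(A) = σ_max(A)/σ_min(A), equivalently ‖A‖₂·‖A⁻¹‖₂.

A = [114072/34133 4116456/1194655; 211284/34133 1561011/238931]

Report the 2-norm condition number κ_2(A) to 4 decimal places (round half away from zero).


M = AᵀA = [57653349840/1165061689 2118655609452/40777159115; 2118655609452/40777159115 77864093552961/1427200569025]. tr(M)=176562957321/1697028025, det(M)=432972864/1697028025
eigenvalues of AᵀA: λ = (tr ± √(tr²−4·det))/2 = 2601/25, 166464/67881121
so κ_2 = √((2601/25) / (166464/67881121)) = 205.9750

205.9750


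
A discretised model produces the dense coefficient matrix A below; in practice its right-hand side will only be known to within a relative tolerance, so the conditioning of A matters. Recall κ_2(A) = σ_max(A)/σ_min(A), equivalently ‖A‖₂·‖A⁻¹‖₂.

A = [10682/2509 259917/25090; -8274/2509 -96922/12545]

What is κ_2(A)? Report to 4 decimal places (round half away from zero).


form AᵀA = [14043400/484237 33694605/484237; 33694605/484237 323484133/1936948] with trace 29204441/148996 and determinant 60025/37249
λ_max, λ_min = (29204441/148996 ± √852756278364081/22199808016)/2 = 196, 1225/148996
so κ_2 = √(196 / (1225/148996)) = 154.4000

154.4000


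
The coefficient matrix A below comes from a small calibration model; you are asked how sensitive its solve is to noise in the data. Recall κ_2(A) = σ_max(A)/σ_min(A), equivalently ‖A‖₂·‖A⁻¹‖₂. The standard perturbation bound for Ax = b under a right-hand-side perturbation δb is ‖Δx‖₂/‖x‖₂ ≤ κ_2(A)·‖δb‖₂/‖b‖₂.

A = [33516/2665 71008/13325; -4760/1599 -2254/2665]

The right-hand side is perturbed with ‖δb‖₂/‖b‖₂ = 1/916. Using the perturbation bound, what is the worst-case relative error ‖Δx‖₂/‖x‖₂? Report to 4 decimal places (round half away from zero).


AᵀA = [6351184/38025 4406864/63375; 4406864/63375 3075044/105625]; tr = 1103284/5625, det = 153664/5625
char-poly roots: 196 and 784/5625
κ = σ_max/σ_min = 14/(28/75) = 37.5000
perturbation bound = 37.5000·1/916 = 0.0409

0.0409


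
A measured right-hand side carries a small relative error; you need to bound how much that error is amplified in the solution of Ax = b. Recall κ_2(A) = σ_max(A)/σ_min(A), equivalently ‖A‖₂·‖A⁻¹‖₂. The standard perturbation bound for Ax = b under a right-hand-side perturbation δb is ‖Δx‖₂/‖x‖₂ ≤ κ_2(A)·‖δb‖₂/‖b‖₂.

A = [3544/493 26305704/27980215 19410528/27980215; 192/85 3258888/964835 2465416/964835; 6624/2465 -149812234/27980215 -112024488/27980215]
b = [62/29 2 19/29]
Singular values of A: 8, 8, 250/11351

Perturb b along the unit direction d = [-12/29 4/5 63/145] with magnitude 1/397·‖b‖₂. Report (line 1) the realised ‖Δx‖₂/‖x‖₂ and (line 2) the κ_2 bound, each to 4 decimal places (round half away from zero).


0.0076
0.9149

from the listed singular values, σ₁ = 8, σ_n = 250/11351
condition number: 8 ÷ (250/11351) = 363.2320
perturbation bound = 363.2320·1/397 = 0.9149
solve Ax = b  →  x = [0.3382 -27.1600 36.3850]
‖b‖₂ = 3.0000 and ‖x‖₂ = 45.4054
re-solving with b+δb shifts x by Δx of norm 0.3431
realised ‖Δx‖/‖x‖ = 0.0076
so the bound overstates the realised error by a factor of ≈ 121.0810 (computed from the unrounded values)


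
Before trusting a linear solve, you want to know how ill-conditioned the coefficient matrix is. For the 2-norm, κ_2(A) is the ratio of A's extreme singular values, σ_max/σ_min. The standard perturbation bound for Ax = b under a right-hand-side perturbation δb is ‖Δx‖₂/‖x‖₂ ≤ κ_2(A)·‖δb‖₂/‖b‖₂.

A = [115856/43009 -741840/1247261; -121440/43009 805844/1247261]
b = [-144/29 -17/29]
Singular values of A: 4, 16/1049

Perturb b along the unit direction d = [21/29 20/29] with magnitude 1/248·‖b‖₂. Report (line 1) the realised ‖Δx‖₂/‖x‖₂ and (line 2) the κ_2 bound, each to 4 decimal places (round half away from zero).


0.0050
1.0575

σ_max = 4, σ_min = 16/1049
κ = σ_max/σ_min = 4/(16/1049) = 262.2500
bound on ‖Δx‖/‖x‖: κ·ε = 262.2500·1/248 = 1.0575
solve Ax = b  →  x = [-58.2988 -255.6890]
‖b‖₂ = 5.0000 and ‖x‖₂ = 262.2511
with δb = [0.0146 0.0139], A·Δx = δb → ‖Δx‖ = 1.3218
realised ‖Δx‖/‖x‖ = 0.0050
so the bound overstates the realised error by a factor of ≈ 209.8009 (computed from the unrounded values)


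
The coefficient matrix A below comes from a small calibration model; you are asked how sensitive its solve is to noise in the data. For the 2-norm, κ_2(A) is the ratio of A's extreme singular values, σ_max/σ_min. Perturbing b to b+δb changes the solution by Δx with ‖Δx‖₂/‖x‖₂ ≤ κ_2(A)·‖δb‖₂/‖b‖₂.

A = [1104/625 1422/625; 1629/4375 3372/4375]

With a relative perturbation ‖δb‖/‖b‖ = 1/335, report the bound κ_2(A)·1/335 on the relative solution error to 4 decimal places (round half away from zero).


0.0522

M = AᵀA = [99801/30625 131868/30625; 131868/30625 176724/30625]. tr(M)=11061/1225, det(M)=324/1225
eigenvalues of AᵀA: λ = (tr ± √(tr²−4·det))/2 = 9, 36/1225
so κ_2 = √(9 / (36/1225)) = 17.5000
perturbation bound = 17.5000·1/335 = 0.0522


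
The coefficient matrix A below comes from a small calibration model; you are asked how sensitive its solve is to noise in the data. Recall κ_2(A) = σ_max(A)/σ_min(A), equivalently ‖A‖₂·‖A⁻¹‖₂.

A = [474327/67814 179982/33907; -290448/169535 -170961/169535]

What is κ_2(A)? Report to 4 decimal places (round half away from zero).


AᵀA = [3546753561/68392900 664357113/17098225; 664357113/17098225 499146741/17098225]; tr = 221733621/2735716, det = 11390625/2735716
eigenvalues of AᵀA: λ = (tr ± √(tr²−4·det))/2 = 81, 140625/2735716
σ_max=√81=9, σ_min=√(140625/2735716)=(375/1654) → κ = 39.6960

39.6960


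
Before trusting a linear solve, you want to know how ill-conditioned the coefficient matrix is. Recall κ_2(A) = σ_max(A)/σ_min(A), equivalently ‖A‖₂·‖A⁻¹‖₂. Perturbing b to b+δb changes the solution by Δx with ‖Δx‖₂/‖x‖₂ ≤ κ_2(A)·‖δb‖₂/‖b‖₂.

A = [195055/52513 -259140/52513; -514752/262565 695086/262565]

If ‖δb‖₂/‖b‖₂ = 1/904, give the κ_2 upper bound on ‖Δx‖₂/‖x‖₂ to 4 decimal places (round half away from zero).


0.3417

form AᵀA = [4208065561/238548025 -5610590748/238548025; -5610590748/238548025 7480910164/238548025] with trace 467559029/9541921 and determinant 240100/9541921
eigenvalues of AᵀA: λ = (tr ± √(tr²−4·det))/2 = 49, 4900/9541921
κ_2(A) = √(λ_max/λ_min) = √(49 / (4900/9541921)) = 308.9000
perturbation bound = 308.9000·1/904 = 0.3417


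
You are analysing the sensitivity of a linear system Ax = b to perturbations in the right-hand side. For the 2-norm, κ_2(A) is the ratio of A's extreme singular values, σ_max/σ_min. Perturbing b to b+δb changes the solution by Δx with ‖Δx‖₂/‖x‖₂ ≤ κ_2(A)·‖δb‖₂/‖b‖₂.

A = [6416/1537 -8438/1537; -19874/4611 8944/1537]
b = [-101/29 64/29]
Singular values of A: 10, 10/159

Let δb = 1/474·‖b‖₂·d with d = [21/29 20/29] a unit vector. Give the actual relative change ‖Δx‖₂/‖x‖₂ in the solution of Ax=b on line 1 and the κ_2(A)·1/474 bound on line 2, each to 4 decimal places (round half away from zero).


0.0087
0.3354

σ_max = 10, σ_min = 10/159
condition number: 10 ÷ (10/159) = 159.0000
worst-case relative error ≤ 159.0000 × 1/474 = 0.3354
solve Ax = b  →  x = [-12.9600 -9.2200]
‖b‖ = 4.1231, ‖x‖ = 15.9050
δb = ε·‖b‖·d = [0.0063 0.0060]; solving A·Δx = δb gives ‖Δx‖ = 0.1383
relative error = 0.0087
realised/bound (from unrounded values) ≈ 0.0259


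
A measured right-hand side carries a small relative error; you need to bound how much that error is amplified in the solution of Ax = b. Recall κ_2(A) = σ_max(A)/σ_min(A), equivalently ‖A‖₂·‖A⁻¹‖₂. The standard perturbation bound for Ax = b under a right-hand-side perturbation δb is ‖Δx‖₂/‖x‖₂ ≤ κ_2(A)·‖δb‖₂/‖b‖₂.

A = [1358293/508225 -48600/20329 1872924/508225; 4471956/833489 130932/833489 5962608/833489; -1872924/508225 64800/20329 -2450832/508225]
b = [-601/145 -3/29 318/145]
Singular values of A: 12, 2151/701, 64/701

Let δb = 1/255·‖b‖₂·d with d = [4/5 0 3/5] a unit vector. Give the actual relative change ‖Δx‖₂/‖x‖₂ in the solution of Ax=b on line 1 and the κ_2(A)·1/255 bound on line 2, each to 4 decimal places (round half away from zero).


0.0092
0.5154

largest singular value 12, smallest 64/701
condition number: 12 ÷ (64/701) = 131.4375
perturbation bound = 131.4375·1/255 = 0.5154
solve Ax = b  →  x = [17.5074 1.0087 -13.1672]
2-norm of b is 4.6904; of x, 21.9295
re-solving with b+δb shifts x by Δx of norm 0.2015
realised ‖Δx‖/‖x‖ = 0.0092
so the bound overstates the realised error by a factor of ≈ 56.1046 (computed from the unrounded values)


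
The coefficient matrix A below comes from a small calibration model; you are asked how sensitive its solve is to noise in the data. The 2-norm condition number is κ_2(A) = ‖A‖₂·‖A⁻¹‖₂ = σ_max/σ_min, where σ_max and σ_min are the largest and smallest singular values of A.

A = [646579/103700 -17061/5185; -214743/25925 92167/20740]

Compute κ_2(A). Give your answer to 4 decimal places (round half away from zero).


form AᵀA = [2719758353/25302800 -18131472/316285; -18131472/316285 30945881/1012112] with trace 102747217/744200 and determinant 4879681/23814400
char-poly roots: 2209/16 and 2209/1488400
σ_max=√(2209/16)=(47/4), σ_min=√(2209/1488400)=(47/1220) → κ = 305.0000

305.0000


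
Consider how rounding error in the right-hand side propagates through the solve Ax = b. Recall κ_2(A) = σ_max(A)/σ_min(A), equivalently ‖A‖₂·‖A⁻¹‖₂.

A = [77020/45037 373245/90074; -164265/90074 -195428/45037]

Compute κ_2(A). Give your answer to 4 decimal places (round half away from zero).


AᵀA = [60298825/9647236 36176760/2411809; 36176760/2411809 347301121/9647236]; tr = 203799973/4823618, det = 714025/38588944
λ_max, λ_min = (203799973/4823618 ± √10383176725719876/5816822652481)/2 = 169/4, 4225/9647236
κ_2(A) = √(λ_max/λ_min) = √((169/4) / (4225/9647236)) = 310.6000

310.6000


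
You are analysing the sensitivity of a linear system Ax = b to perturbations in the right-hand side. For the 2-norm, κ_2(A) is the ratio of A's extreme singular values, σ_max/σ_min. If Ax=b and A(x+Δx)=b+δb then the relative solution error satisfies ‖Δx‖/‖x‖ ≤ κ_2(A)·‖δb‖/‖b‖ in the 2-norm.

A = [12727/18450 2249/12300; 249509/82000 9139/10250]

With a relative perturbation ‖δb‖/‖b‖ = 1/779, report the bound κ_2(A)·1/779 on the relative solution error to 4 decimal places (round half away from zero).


0.2311

form AᵀA = [3153953881/324000000 38328017/13500000; 38328017/13500000 1863901/2250000] with trace 5475769/518400 and determinant 28561/8294400
char-poly roots: 169/16 and 169/518400
κ_2(A) = √(λ_max/λ_min) = √((169/16) / (169/518400)) = 180.0000
bound on ‖Δx‖/‖x‖: κ·ε = 180.0000·1/779 = 0.2311


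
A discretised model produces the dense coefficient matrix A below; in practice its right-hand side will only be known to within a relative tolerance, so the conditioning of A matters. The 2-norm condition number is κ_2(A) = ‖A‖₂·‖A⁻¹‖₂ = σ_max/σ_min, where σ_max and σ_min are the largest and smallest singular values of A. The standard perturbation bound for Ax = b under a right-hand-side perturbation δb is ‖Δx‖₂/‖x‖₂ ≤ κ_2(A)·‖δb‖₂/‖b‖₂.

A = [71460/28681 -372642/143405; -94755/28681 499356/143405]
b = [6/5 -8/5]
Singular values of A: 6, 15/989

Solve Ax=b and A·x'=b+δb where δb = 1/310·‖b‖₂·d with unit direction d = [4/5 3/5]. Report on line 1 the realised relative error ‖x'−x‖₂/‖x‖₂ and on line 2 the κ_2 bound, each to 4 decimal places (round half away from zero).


σ_max = 6, σ_min = 15/989
κ = σ_max/σ_min = 6/(15/989) = 395.6000
worst-case relative error ≤ 395.6000 × 1/310 = 1.2761
solve Ax = b  →  x = [0.2299 -0.2414]
‖b‖₂ = 2.0000 and ‖x‖₂ = 0.3333
with δb = [0.0052 0.0039], A·Δx = δb → ‖Δx‖ = 0.4254
realised ‖Δx‖/‖x‖ = 1.2761
so the bound is sharp here: realised error equals the bound

1.2761
1.2761


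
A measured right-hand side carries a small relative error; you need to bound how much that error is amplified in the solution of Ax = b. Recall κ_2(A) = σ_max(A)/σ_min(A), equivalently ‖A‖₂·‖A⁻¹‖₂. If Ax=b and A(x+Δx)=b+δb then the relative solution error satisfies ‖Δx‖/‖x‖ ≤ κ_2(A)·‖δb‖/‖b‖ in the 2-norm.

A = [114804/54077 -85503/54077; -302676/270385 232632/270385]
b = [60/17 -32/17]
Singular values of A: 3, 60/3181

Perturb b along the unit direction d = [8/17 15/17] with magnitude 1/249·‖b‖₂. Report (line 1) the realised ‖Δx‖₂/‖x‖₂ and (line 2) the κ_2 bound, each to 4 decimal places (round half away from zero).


largest singular value 3, smallest 60/3181
κ = σ_max/σ_min = 3/(60/3181) = 159.0500
perturbation bound = 159.0500·1/249 = 0.6388
solve Ax = b  →  x = [1.0667 -0.8000]
‖b‖ = 4.0000, ‖x‖ = 1.3333
with δb = [0.0076 0.0142], A·Δx = δb → ‖Δx‖ = 0.8517
realised ‖Δx‖/‖x‖ = 0.6388
so the bound is sharp here: realised error equals the bound

0.6388
0.6388


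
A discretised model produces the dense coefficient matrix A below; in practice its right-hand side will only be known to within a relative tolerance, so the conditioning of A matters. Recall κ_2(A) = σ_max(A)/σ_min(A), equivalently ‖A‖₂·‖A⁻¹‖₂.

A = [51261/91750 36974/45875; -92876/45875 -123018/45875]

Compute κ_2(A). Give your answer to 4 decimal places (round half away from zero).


91.7500

AᵀA = [59410393/13468900 19796931/3367225; 19796931/3367225 26400808/3367225]; tr = 6600545/538756, det = 2401/134689
λ_max, λ_min = (6600545/538756 ± √43546497446529/290258027536)/2 = 49/4, 196/134689
κ_2(A) = √(λ_max/λ_min) = √((49/4) / (196/134689)) = 91.7500


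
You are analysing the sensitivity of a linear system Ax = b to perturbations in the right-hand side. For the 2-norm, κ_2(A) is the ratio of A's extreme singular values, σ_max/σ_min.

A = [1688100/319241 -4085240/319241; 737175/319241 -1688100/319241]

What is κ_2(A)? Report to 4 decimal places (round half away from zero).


form AᵀA = [1544428125/46388173 -3705379500/46388173; -3705379500/46388173 8893430800/46388173] with trace 802912225/3568321 and determinant 9000000/3568321
λ_max, λ_min = (802912225/3568321 ± √644539581498450625/12732914759041)/2 = 225, 40000/3568321
σ_max=√225=15, σ_min=√(40000/3568321)=(200/1889) → κ = 141.6750

141.6750


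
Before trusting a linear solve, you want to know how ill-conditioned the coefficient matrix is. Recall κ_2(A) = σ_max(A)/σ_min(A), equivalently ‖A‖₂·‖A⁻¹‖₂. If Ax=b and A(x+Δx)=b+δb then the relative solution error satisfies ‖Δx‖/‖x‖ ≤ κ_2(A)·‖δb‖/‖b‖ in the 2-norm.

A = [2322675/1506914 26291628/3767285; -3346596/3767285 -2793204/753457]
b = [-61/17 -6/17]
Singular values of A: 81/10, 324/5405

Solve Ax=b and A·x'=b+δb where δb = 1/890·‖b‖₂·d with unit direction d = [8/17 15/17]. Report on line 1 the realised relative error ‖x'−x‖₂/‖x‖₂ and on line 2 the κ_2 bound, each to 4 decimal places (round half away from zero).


0.0020
0.1518

from the listed singular values, σ₁ = 81/10, σ_n = 324/5405
condition number: (81/10) ÷ (324/5405) = 135.1250
perturbation bound = 135.1250·1/890 = 0.1518
solve Ax = b  →  x = [32.4691 -7.6852]
2-norm of b is 3.6056; of x, 33.3663
Δx = A⁻¹·δb where δb = 1/890·3.6056·d; ‖Δx‖ = 0.0676
relative error = 0.0020
realised/bound (from unrounded values) ≈ 0.0133


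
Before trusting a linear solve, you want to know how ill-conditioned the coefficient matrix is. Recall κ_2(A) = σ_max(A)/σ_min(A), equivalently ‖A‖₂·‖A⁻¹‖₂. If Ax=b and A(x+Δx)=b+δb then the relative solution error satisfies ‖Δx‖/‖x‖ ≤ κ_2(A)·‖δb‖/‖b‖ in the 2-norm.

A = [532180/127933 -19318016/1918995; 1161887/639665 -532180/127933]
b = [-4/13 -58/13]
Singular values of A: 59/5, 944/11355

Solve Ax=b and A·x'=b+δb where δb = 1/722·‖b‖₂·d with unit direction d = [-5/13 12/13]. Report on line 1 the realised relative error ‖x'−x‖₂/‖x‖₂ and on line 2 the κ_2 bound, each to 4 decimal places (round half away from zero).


0.0015
0.1966

from the listed singular values, σ₁ = 59/5, σ_n = 944/11355
condition number: (59/5) ÷ (944/11355) = 141.9375
bound on ‖Δx‖/‖x‖: κ·ε = 141.9375·1/722 = 0.1966
solve Ax = b  →  x = [-44.4785 -18.3491]
‖b‖₂ = 4.4721 and ‖x‖₂ = 48.1147
with δb = [-0.0024 0.0057], A·Δx = δb → ‖Δx‖ = 0.0745
realised ‖Δx‖/‖x‖ = 0.0015
tightness: 0.0015 against a bound of 0.1966 (unrounded ratio ≈ 0.0079)


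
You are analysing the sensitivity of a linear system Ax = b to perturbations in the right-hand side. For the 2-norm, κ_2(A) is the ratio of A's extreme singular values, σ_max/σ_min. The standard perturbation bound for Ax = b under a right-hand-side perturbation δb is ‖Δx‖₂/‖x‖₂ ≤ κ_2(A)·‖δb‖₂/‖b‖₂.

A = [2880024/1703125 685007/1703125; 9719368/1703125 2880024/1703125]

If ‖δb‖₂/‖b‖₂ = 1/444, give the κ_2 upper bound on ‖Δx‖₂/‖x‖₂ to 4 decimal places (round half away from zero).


0.1534

AᵀA = [164417044096/4641015625 47943759528/4641015625; 47943759528/4641015625 14022036529/4641015625]; tr = 285502529/7425625, det = 59105344/185640625
char-poly roots: 961/25 and 61504/7425625
κ_2(A) = √(λ_max/λ_min) = √((961/25) / (61504/7425625)) = 68.1250
bound on ‖Δx‖/‖x‖: κ·ε = 68.1250·1/444 = 0.1534


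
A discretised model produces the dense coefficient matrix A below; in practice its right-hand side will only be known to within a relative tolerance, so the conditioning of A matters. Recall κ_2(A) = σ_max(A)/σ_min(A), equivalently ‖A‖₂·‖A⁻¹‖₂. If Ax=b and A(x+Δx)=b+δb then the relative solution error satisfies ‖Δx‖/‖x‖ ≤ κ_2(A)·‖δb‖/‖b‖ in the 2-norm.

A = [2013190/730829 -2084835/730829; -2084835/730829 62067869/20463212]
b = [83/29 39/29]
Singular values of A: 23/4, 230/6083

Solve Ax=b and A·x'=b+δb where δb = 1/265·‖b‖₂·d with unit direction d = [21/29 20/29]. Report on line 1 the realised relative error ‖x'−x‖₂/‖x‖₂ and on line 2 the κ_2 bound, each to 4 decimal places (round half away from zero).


0.0040
0.5739

largest singular value 23/4, smallest 230/6083
κ = σ_max/σ_min = (23/4)/(230/6083) = 152.0750
perturbation bound = 152.0750·1/265 = 0.5739
solve Ax = b  →  x = [57.5756 54.5937]
‖b‖ = 3.1623, ‖x‖ = 79.3437
with δb = [0.0086 0.0082], A·Δx = δb → ‖Δx‖ = 0.3156
relative error = 0.0040
tightness: 0.0040 against a bound of 0.5739 (unrounded ratio ≈ 0.0069)


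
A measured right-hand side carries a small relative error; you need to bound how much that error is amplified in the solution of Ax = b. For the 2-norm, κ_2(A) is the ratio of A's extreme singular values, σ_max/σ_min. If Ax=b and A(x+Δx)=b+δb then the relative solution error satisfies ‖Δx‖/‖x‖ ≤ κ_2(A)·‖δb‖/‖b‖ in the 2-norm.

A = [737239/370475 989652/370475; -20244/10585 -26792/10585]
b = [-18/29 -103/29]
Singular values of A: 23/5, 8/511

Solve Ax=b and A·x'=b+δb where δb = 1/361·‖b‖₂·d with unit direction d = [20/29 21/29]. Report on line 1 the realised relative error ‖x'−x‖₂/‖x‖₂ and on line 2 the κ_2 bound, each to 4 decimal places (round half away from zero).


largest singular value 23/5, smallest 8/511
κ = σ_max/σ_min = (23/5)/(8/511) = 293.8250
worst-case relative error ≤ 293.8250 × 1/361 = 0.8139
solve Ax = b  →  x = [153.5609 -114.6272]
2-norm of b is 3.6056; of x, 191.6255
δb = ε·‖b‖·d = [0.0069 0.0072]; solving A·Δx = δb gives ‖Δx‖ = 0.6380
realised ‖Δx‖/‖x‖ = 0.0033
so the bound overstates the realised error by a factor of ≈ 244.4778 (computed from the unrounded values)

0.0033
0.8139


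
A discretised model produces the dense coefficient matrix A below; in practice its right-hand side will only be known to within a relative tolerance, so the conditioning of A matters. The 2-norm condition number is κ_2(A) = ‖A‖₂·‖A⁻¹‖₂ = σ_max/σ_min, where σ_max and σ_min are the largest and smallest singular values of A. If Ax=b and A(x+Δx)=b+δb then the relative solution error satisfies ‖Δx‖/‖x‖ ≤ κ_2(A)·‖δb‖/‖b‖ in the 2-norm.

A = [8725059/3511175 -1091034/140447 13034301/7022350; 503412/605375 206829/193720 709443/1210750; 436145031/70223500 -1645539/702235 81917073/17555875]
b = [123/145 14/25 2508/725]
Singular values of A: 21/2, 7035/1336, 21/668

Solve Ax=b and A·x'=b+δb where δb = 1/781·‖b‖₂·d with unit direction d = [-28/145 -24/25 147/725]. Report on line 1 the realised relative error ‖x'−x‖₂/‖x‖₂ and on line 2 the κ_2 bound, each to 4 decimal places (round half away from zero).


largest singular value 21/2, smallest 21/668
κ_2(A) = (21/2) / (21/668) = 334.0000
bound on ‖Δx‖/‖x‖: κ·ε = 334.0000·1/781 = 0.4277
solve Ax = b  →  x = [0.3751 0.0780 0.2813]
‖b‖ = 3.6056, ‖x‖ = 0.4753
Δx = A⁻¹·δb where δb = 1/781·3.6056·d; ‖Δx‖ = 0.1469
relative error = 0.3090
tightness: 0.3090 against a bound of 0.4277 (unrounded ratio ≈ 0.7225)

0.3090
0.4277
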